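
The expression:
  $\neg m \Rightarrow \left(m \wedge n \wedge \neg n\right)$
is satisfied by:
  {m: True}


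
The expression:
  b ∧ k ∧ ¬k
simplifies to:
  False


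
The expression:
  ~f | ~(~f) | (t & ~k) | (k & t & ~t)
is always true.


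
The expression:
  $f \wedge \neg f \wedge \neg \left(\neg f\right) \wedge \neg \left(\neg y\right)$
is never true.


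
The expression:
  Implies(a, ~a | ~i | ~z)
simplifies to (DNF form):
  ~a | ~i | ~z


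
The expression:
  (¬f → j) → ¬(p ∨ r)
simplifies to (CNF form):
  (¬f ∨ ¬p) ∧ (¬f ∨ ¬r) ∧ (¬j ∨ ¬p) ∧ (¬j ∨ ¬r)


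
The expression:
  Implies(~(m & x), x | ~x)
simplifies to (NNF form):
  True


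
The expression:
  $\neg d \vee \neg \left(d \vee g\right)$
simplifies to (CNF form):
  $\neg d$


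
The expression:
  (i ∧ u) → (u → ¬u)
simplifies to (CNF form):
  ¬i ∨ ¬u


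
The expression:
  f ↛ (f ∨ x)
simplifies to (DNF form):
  False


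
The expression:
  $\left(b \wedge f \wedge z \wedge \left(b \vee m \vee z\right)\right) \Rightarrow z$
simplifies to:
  $\text{True}$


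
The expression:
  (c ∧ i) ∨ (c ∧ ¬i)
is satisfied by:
  {c: True}


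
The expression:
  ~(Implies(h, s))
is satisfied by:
  {h: True, s: False}


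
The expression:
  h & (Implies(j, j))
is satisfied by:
  {h: True}


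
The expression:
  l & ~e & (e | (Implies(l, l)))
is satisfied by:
  {l: True, e: False}


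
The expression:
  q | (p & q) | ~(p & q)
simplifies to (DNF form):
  True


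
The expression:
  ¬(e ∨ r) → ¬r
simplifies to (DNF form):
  True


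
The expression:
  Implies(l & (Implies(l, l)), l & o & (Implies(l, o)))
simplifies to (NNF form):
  o | ~l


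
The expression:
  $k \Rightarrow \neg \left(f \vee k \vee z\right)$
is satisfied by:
  {k: False}


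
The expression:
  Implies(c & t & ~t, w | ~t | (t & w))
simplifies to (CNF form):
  True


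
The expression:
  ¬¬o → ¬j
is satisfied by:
  {o: False, j: False}
  {j: True, o: False}
  {o: True, j: False}


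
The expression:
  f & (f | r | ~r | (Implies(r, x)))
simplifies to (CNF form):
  f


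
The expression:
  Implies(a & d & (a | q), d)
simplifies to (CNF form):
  True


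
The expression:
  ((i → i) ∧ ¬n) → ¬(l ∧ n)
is always true.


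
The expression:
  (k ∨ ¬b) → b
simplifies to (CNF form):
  b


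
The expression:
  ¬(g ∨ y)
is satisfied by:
  {g: False, y: False}


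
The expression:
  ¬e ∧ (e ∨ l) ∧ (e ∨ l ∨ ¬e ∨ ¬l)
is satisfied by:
  {l: True, e: False}


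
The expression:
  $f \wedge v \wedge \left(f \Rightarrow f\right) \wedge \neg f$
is never true.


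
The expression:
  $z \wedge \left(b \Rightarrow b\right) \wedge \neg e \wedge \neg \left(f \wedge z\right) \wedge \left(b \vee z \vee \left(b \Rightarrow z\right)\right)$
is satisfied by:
  {z: True, e: False, f: False}


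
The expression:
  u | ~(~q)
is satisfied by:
  {q: True, u: True}
  {q: True, u: False}
  {u: True, q: False}


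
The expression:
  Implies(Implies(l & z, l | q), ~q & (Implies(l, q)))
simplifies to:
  ~l & ~q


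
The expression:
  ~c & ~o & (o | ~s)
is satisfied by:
  {o: False, c: False, s: False}


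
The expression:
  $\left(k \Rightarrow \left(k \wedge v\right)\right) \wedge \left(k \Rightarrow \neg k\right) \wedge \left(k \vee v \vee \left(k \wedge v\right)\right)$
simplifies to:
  $v \wedge \neg k$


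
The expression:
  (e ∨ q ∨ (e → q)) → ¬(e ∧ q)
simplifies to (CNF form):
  ¬e ∨ ¬q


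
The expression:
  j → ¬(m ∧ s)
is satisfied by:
  {s: False, m: False, j: False}
  {j: True, s: False, m: False}
  {m: True, s: False, j: False}
  {j: True, m: True, s: False}
  {s: True, j: False, m: False}
  {j: True, s: True, m: False}
  {m: True, s: True, j: False}


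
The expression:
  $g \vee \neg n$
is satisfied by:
  {g: True, n: False}
  {n: False, g: False}
  {n: True, g: True}


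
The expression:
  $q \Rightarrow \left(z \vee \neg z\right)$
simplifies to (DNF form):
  $\text{True}$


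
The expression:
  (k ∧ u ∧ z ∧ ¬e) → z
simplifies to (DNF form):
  True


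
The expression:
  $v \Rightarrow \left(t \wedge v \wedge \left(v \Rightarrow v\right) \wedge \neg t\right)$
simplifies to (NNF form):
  $\neg v$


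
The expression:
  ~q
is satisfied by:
  {q: False}


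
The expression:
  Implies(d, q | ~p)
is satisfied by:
  {q: True, p: False, d: False}
  {p: False, d: False, q: False}
  {d: True, q: True, p: False}
  {d: True, p: False, q: False}
  {q: True, p: True, d: False}
  {p: True, q: False, d: False}
  {d: True, p: True, q: True}


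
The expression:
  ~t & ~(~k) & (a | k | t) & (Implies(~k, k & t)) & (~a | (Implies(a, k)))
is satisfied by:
  {k: True, t: False}


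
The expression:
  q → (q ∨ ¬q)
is always true.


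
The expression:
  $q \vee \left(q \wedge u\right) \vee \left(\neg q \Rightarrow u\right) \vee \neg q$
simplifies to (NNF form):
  $\text{True}$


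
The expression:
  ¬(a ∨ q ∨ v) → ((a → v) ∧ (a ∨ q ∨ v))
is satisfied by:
  {a: True, q: True, v: True}
  {a: True, q: True, v: False}
  {a: True, v: True, q: False}
  {a: True, v: False, q: False}
  {q: True, v: True, a: False}
  {q: True, v: False, a: False}
  {v: True, q: False, a: False}


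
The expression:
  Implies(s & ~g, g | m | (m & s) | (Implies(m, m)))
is always true.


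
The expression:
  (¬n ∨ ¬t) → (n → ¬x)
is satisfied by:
  {t: True, x: False, n: False}
  {x: False, n: False, t: False}
  {n: True, t: True, x: False}
  {n: True, x: False, t: False}
  {t: True, x: True, n: False}
  {x: True, t: False, n: False}
  {n: True, x: True, t: True}


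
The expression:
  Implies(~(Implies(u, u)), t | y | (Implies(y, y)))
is always true.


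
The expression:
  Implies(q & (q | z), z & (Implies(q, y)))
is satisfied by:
  {y: True, z: True, q: False}
  {y: True, z: False, q: False}
  {z: True, y: False, q: False}
  {y: False, z: False, q: False}
  {y: True, q: True, z: True}


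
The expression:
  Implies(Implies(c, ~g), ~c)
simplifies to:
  g | ~c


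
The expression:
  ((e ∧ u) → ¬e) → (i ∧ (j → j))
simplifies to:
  i ∨ (e ∧ u)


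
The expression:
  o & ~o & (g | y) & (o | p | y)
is never true.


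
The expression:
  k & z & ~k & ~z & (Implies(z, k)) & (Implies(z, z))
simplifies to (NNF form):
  False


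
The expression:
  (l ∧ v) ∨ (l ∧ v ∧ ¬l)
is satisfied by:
  {v: True, l: True}


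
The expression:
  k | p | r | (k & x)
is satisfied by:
  {r: True, k: True, p: True}
  {r: True, k: True, p: False}
  {r: True, p: True, k: False}
  {r: True, p: False, k: False}
  {k: True, p: True, r: False}
  {k: True, p: False, r: False}
  {p: True, k: False, r: False}


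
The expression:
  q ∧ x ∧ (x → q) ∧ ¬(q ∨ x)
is never true.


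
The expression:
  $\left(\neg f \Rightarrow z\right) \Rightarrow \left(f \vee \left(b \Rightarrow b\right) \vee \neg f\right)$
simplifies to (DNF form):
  $\text{True}$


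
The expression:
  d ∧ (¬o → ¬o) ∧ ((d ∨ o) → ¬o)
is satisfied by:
  {d: True, o: False}


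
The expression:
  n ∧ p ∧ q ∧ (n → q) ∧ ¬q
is never true.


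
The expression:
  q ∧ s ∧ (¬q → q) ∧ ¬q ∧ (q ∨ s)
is never true.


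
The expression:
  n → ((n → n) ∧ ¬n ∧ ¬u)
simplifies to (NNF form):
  ¬n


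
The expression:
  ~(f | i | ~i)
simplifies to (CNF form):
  False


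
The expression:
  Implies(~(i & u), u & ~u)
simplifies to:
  i & u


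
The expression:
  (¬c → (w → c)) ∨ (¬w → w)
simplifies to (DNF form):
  True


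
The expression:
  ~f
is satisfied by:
  {f: False}


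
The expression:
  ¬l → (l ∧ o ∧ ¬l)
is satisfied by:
  {l: True}


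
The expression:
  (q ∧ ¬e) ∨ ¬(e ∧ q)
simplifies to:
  ¬e ∨ ¬q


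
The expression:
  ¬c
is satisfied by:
  {c: False}


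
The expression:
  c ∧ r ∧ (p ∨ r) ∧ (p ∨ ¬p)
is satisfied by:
  {r: True, c: True}


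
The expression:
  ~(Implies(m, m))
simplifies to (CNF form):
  False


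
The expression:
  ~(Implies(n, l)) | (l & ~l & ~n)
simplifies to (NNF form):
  n & ~l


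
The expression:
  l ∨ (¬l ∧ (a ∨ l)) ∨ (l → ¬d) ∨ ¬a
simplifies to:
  True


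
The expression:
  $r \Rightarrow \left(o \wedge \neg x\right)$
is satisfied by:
  {o: True, r: False, x: False}
  {o: False, r: False, x: False}
  {x: True, o: True, r: False}
  {x: True, o: False, r: False}
  {r: True, o: True, x: False}


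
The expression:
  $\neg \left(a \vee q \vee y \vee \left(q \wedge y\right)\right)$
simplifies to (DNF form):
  $\neg a \wedge \neg q \wedge \neg y$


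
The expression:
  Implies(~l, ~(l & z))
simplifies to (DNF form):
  True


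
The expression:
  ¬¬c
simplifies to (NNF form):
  c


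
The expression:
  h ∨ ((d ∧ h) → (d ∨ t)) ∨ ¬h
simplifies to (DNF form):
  True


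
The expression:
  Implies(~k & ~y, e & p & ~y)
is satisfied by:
  {y: True, k: True, e: True, p: True}
  {y: True, k: True, e: True, p: False}
  {y: True, k: True, p: True, e: False}
  {y: True, k: True, p: False, e: False}
  {y: True, e: True, p: True, k: False}
  {y: True, e: True, p: False, k: False}
  {y: True, e: False, p: True, k: False}
  {y: True, e: False, p: False, k: False}
  {k: True, e: True, p: True, y: False}
  {k: True, e: True, p: False, y: False}
  {k: True, p: True, e: False, y: False}
  {k: True, p: False, e: False, y: False}
  {e: True, p: True, k: False, y: False}


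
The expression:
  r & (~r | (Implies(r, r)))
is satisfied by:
  {r: True}


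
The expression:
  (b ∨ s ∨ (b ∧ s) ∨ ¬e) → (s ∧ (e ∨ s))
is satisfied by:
  {s: True, e: True, b: False}
  {s: True, e: False, b: False}
  {b: True, s: True, e: True}
  {b: True, s: True, e: False}
  {e: True, b: False, s: False}


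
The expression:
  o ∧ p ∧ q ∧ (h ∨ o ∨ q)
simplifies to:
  o ∧ p ∧ q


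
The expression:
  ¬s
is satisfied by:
  {s: False}


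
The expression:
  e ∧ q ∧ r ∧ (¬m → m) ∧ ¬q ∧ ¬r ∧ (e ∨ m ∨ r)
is never true.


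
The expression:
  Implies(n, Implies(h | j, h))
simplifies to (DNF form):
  h | ~j | ~n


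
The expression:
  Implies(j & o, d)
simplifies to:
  d | ~j | ~o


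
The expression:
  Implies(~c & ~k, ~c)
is always true.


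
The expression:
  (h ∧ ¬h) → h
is always true.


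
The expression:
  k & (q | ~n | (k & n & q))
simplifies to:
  k & (q | ~n)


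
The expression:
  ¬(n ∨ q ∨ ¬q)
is never true.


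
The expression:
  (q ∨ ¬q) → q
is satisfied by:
  {q: True}


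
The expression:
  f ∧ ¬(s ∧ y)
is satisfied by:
  {f: True, s: False, y: False}
  {y: True, f: True, s: False}
  {s: True, f: True, y: False}


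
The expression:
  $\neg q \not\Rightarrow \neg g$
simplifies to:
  $g \wedge \neg q$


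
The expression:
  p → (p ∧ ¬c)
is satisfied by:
  {p: False, c: False}
  {c: True, p: False}
  {p: True, c: False}


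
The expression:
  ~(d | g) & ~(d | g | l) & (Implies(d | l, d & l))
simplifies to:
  ~d & ~g & ~l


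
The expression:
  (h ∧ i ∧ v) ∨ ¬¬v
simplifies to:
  v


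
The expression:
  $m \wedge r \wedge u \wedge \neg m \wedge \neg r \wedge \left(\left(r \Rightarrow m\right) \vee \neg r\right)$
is never true.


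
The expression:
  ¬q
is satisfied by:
  {q: False}


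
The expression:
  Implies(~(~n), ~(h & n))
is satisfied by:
  {h: False, n: False}
  {n: True, h: False}
  {h: True, n: False}


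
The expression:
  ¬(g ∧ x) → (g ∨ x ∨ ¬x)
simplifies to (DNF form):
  True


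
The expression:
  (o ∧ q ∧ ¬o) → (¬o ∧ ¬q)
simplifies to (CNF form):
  True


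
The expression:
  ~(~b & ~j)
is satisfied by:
  {b: True, j: True}
  {b: True, j: False}
  {j: True, b: False}


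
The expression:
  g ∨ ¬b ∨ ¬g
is always true.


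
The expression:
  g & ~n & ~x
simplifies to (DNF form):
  g & ~n & ~x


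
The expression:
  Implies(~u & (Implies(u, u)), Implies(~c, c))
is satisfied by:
  {c: True, u: True}
  {c: True, u: False}
  {u: True, c: False}


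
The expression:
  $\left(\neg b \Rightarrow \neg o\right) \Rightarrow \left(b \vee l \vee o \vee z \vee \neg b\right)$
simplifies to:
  $\text{True}$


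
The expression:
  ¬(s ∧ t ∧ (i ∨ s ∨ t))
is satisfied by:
  {s: False, t: False}
  {t: True, s: False}
  {s: True, t: False}


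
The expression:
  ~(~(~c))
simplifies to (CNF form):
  ~c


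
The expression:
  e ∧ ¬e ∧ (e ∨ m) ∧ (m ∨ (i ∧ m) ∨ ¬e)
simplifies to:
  False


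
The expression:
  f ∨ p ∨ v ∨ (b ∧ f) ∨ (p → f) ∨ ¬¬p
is always true.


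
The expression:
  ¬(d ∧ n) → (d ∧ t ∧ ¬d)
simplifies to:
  d ∧ n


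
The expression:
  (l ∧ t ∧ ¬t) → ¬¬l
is always true.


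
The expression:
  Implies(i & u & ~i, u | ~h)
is always true.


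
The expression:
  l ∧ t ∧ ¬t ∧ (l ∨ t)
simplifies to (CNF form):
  False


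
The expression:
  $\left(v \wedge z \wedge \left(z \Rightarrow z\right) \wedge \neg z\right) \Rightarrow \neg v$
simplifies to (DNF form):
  $\text{True}$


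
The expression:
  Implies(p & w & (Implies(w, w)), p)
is always true.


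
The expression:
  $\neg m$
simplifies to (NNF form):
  $\neg m$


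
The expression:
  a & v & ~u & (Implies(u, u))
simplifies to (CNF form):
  a & v & ~u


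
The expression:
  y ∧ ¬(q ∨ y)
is never true.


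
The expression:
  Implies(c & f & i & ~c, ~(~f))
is always true.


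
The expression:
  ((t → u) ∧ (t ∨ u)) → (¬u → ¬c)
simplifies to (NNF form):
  True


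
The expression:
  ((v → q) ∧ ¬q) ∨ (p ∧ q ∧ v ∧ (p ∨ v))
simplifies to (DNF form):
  (v ∧ ¬v) ∨ (¬q ∧ ¬v) ∨ (p ∧ q ∧ v) ∨ (p ∧ q ∧ ¬q) ∨ (p ∧ v ∧ ¬v) ∨ (p ∧ ¬q ∧ ¬v) ∨ (q ∧ v ∧ ¬v) ∨ (q ∧ ¬q ∧ ¬v)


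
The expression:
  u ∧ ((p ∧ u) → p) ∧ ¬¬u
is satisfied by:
  {u: True}


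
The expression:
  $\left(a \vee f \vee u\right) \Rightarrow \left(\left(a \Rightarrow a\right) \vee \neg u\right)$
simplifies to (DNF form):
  $\text{True}$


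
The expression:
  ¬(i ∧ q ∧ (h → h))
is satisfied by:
  {q: False, i: False}
  {i: True, q: False}
  {q: True, i: False}


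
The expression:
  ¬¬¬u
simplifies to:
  ¬u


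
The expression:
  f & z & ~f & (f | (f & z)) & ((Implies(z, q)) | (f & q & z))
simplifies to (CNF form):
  False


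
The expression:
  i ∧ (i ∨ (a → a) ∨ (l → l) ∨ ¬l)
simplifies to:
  i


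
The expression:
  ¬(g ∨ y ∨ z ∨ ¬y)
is never true.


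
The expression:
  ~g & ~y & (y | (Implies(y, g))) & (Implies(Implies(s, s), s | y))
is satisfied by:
  {s: True, g: False, y: False}


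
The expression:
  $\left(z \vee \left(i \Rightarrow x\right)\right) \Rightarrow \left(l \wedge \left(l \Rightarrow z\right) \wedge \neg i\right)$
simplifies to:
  $\left(i \vee l\right) \wedge \left(i \vee z\right) \wedge \left(z \vee \neg x\right) \wedge \left(\neg i \vee \neg z\right)$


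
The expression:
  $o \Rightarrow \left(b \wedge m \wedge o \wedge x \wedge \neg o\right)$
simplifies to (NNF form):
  $\neg o$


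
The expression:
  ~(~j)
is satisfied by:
  {j: True}


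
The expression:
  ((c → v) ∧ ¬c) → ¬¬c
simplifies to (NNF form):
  c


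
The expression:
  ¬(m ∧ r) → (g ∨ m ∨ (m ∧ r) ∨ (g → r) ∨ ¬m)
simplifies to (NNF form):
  True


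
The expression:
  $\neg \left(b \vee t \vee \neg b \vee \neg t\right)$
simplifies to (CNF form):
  $\text{False}$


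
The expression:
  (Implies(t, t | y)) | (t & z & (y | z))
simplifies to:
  True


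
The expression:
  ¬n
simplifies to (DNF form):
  ¬n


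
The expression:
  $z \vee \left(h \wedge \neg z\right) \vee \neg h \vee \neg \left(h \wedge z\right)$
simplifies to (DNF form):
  $\text{True}$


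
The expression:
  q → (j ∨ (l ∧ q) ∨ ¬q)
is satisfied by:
  {l: True, j: True, q: False}
  {l: True, j: False, q: False}
  {j: True, l: False, q: False}
  {l: False, j: False, q: False}
  {q: True, l: True, j: True}
  {q: True, l: True, j: False}
  {q: True, j: True, l: False}


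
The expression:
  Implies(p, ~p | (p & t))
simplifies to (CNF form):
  t | ~p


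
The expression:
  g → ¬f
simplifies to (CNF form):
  ¬f ∨ ¬g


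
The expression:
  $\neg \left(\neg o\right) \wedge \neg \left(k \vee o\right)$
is never true.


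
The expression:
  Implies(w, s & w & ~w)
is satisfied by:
  {w: False}


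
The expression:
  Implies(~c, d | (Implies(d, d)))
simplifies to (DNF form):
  True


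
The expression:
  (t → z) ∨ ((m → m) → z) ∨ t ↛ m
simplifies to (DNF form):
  z ∨ ¬m ∨ ¬t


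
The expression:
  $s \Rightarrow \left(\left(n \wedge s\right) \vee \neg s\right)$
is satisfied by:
  {n: True, s: False}
  {s: False, n: False}
  {s: True, n: True}


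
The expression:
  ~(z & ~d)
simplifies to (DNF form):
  d | ~z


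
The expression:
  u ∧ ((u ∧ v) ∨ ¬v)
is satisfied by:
  {u: True}


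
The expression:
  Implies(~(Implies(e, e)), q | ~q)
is always true.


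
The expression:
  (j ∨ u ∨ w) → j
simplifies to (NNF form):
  j ∨ (¬u ∧ ¬w)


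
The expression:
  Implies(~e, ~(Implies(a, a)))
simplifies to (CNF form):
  e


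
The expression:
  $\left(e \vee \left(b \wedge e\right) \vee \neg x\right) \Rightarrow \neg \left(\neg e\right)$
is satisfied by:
  {x: True, e: True}
  {x: True, e: False}
  {e: True, x: False}


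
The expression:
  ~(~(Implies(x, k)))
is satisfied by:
  {k: True, x: False}
  {x: False, k: False}
  {x: True, k: True}


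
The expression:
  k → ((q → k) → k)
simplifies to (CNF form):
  True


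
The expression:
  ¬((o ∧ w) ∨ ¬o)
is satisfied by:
  {o: True, w: False}


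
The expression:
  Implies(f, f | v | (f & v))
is always true.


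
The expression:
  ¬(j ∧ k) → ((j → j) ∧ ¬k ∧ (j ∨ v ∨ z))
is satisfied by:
  {z: True, j: True, v: True, k: False}
  {z: True, j: True, v: False, k: False}
  {j: True, v: True, z: False, k: False}
  {j: True, z: False, v: False, k: False}
  {z: True, k: True, j: True, v: True}
  {z: True, k: True, j: True, v: False}
  {k: True, j: True, v: True, z: False}
  {k: True, j: True, z: False, v: False}
  {z: True, v: True, j: False, k: False}
  {z: True, v: False, j: False, k: False}
  {v: True, z: False, j: False, k: False}


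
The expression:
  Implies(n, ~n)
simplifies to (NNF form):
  ~n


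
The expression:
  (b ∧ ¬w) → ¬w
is always true.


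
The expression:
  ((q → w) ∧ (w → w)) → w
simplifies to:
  q ∨ w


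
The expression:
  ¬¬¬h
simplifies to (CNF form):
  ¬h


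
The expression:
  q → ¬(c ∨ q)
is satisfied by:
  {q: False}


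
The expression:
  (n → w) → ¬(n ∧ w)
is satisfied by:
  {w: False, n: False}
  {n: True, w: False}
  {w: True, n: False}


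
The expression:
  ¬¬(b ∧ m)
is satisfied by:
  {m: True, b: True}


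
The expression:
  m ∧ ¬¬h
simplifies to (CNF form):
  h ∧ m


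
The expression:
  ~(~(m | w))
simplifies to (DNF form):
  m | w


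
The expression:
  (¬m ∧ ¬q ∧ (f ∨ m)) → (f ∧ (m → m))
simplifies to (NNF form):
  True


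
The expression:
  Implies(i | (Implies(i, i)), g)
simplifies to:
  g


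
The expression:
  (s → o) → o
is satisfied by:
  {o: True, s: True}
  {o: True, s: False}
  {s: True, o: False}


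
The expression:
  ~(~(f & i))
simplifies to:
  f & i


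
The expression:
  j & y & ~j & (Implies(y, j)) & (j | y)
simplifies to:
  False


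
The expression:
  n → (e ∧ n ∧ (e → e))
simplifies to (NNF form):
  e ∨ ¬n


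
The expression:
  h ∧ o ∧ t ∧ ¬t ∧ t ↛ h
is never true.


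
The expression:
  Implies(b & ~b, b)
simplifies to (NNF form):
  True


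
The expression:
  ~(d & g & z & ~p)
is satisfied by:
  {p: True, g: False, z: False, d: False}
  {d: False, g: False, p: False, z: False}
  {d: True, p: True, g: False, z: False}
  {d: True, g: False, p: False, z: False}
  {z: True, p: True, d: False, g: False}
  {z: True, d: False, g: False, p: False}
  {z: True, d: True, p: True, g: False}
  {z: True, d: True, g: False, p: False}
  {p: True, g: True, z: False, d: False}
  {g: True, z: False, p: False, d: False}
  {d: True, g: True, p: True, z: False}
  {d: True, g: True, z: False, p: False}
  {p: True, g: True, z: True, d: False}
  {g: True, z: True, d: False, p: False}
  {d: True, g: True, z: True, p: True}


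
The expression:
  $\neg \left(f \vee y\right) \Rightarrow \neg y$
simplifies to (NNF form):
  $\text{True}$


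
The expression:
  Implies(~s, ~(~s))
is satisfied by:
  {s: True}


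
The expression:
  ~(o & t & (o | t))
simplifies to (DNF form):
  ~o | ~t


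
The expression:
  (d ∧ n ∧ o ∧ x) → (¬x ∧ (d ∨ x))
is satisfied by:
  {x: False, o: False, d: False, n: False}
  {n: True, x: False, o: False, d: False}
  {d: True, x: False, o: False, n: False}
  {n: True, d: True, x: False, o: False}
  {o: True, n: False, x: False, d: False}
  {n: True, o: True, x: False, d: False}
  {d: True, o: True, n: False, x: False}
  {n: True, d: True, o: True, x: False}
  {x: True, d: False, o: False, n: False}
  {n: True, x: True, d: False, o: False}
  {d: True, x: True, n: False, o: False}
  {n: True, d: True, x: True, o: False}
  {o: True, x: True, d: False, n: False}
  {n: True, o: True, x: True, d: False}
  {d: True, o: True, x: True, n: False}


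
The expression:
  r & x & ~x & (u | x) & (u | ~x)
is never true.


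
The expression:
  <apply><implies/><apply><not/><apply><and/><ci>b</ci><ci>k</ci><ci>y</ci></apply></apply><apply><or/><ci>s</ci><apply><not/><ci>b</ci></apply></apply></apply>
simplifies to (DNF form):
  <apply><or/><ci>s</ci><apply><not/><ci>b</ci></apply><apply><and/><ci>k</ci><ci>y</ci></apply></apply>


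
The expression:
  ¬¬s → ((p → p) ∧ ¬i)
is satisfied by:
  {s: False, i: False}
  {i: True, s: False}
  {s: True, i: False}


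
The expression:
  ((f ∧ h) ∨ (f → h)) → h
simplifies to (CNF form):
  f ∨ h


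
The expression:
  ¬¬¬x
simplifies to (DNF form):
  ¬x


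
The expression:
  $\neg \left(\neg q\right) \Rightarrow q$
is always true.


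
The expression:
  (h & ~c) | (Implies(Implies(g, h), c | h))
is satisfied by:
  {c: True, h: True, g: True}
  {c: True, h: True, g: False}
  {c: True, g: True, h: False}
  {c: True, g: False, h: False}
  {h: True, g: True, c: False}
  {h: True, g: False, c: False}
  {g: True, h: False, c: False}


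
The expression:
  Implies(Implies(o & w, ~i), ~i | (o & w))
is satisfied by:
  {w: True, o: True, i: False}
  {w: True, o: False, i: False}
  {o: True, w: False, i: False}
  {w: False, o: False, i: False}
  {i: True, w: True, o: True}


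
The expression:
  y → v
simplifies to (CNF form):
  v ∨ ¬y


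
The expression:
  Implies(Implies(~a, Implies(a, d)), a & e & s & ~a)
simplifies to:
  False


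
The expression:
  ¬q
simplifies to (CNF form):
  ¬q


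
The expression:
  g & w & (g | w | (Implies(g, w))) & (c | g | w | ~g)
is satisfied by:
  {w: True, g: True}


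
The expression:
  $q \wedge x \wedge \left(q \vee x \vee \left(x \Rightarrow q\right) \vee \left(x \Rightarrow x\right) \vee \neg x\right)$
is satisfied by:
  {x: True, q: True}


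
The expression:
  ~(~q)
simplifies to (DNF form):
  q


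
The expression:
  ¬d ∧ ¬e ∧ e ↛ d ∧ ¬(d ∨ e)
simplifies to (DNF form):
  False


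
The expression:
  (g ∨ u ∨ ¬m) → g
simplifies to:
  g ∨ (m ∧ ¬u)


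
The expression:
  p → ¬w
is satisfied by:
  {p: False, w: False}
  {w: True, p: False}
  {p: True, w: False}


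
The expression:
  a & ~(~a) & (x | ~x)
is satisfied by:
  {a: True}


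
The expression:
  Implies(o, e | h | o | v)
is always true.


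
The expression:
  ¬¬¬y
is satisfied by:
  {y: False}


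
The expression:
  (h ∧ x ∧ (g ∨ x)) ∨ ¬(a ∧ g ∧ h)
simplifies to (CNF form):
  x ∨ ¬a ∨ ¬g ∨ ¬h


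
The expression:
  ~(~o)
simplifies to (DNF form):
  o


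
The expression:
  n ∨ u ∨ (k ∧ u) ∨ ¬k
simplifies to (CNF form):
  n ∨ u ∨ ¬k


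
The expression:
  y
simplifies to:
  y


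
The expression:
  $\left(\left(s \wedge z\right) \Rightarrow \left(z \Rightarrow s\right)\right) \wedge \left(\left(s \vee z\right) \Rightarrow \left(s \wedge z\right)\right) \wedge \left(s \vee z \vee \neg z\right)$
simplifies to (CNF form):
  $\left(s \vee \neg s\right) \wedge \left(s \vee \neg z\right) \wedge \left(z \vee \neg s\right) \wedge \left(z \vee \neg z\right)$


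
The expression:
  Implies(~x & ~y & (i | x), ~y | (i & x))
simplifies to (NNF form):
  True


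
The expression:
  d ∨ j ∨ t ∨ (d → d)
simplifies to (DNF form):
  True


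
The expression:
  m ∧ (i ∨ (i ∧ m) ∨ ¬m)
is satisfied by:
  {m: True, i: True}


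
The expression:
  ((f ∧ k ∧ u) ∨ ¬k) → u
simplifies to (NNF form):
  k ∨ u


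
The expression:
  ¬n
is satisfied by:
  {n: False}


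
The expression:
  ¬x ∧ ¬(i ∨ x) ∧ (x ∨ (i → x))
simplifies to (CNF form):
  ¬i ∧ ¬x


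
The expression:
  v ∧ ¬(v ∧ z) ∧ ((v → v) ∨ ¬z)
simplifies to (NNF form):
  v ∧ ¬z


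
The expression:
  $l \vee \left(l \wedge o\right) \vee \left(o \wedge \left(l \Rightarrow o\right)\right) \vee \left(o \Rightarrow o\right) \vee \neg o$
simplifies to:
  $\text{True}$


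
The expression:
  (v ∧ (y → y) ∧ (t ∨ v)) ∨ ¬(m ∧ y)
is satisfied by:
  {v: True, m: False, y: False}
  {m: False, y: False, v: False}
  {y: True, v: True, m: False}
  {y: True, m: False, v: False}
  {v: True, m: True, y: False}
  {m: True, v: False, y: False}
  {y: True, m: True, v: True}


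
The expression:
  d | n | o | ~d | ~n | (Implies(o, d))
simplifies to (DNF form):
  True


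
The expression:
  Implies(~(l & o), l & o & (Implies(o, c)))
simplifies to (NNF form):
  l & o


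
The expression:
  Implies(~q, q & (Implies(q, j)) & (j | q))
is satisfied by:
  {q: True}


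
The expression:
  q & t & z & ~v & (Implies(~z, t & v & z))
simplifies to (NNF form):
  q & t & z & ~v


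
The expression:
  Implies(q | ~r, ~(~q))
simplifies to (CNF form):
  q | r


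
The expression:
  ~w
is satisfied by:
  {w: False}


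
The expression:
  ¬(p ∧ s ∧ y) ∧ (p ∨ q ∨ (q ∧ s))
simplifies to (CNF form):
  (p ∨ q) ∧ (p ∨ ¬p) ∧ (p ∨ q ∨ ¬s) ∧ (p ∨ q ∨ ¬y) ∧ (p ∨ ¬p ∨ ¬s) ∧ (p ∨ ¬p ∨ ¬y) ∧ (q ∨ ¬s ∨ ¬y) ∧ (¬p ∨ ¬s ∨ ¬y)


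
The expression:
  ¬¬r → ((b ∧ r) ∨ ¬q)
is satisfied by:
  {b: True, q: False, r: False}
  {q: False, r: False, b: False}
  {r: True, b: True, q: False}
  {r: True, q: False, b: False}
  {b: True, q: True, r: False}
  {q: True, b: False, r: False}
  {r: True, q: True, b: True}


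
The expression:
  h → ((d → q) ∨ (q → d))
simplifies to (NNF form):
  True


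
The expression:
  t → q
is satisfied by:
  {q: True, t: False}
  {t: False, q: False}
  {t: True, q: True}


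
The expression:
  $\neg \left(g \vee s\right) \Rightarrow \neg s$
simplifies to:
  $\text{True}$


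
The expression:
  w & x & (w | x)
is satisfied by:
  {w: True, x: True}


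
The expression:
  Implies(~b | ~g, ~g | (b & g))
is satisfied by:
  {b: True, g: False}
  {g: False, b: False}
  {g: True, b: True}


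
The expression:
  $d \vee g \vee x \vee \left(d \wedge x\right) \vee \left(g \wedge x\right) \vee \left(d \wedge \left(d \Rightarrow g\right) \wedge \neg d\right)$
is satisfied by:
  {x: True, d: True, g: True}
  {x: True, d: True, g: False}
  {x: True, g: True, d: False}
  {x: True, g: False, d: False}
  {d: True, g: True, x: False}
  {d: True, g: False, x: False}
  {g: True, d: False, x: False}


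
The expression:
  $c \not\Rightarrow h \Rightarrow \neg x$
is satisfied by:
  {h: True, c: False, x: False}
  {c: False, x: False, h: False}
  {h: True, x: True, c: False}
  {x: True, c: False, h: False}
  {h: True, c: True, x: False}
  {c: True, h: False, x: False}
  {h: True, x: True, c: True}


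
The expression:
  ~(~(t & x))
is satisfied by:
  {t: True, x: True}


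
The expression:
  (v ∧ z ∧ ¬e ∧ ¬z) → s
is always true.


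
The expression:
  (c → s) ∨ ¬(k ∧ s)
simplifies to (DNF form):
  True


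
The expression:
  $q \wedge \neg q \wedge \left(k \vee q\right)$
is never true.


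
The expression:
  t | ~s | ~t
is always true.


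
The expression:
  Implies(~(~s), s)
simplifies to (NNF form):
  True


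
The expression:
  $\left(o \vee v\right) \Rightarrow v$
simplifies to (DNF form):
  $v \vee \neg o$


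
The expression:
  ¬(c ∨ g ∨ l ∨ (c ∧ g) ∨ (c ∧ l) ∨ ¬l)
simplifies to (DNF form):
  False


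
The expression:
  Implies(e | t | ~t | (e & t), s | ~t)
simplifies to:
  s | ~t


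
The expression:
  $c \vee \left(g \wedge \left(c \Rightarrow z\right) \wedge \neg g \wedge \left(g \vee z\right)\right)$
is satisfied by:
  {c: True}


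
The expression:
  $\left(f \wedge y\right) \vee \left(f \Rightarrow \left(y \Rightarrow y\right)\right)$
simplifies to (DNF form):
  $\text{True}$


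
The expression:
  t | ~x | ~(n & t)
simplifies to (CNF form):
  True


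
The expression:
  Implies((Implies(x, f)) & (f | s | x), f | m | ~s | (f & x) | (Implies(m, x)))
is always true.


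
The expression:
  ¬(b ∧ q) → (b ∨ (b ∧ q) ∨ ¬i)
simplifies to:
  b ∨ ¬i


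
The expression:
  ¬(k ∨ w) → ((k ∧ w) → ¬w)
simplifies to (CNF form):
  True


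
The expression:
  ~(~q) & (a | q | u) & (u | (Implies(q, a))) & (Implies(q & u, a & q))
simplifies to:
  a & q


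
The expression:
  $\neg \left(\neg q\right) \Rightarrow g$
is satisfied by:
  {g: True, q: False}
  {q: False, g: False}
  {q: True, g: True}


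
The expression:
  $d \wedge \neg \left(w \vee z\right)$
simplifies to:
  $d \wedge \neg w \wedge \neg z$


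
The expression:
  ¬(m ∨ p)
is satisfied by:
  {p: False, m: False}


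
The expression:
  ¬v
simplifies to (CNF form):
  ¬v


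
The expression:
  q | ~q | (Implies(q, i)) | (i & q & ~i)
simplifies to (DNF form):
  True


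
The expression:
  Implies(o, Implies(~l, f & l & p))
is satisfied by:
  {l: True, o: False}
  {o: False, l: False}
  {o: True, l: True}


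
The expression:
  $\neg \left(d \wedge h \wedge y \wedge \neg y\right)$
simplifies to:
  $\text{True}$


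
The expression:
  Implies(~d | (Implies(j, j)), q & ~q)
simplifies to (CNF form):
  False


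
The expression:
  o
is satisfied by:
  {o: True}


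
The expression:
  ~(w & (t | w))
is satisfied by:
  {w: False}


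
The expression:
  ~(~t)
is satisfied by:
  {t: True}


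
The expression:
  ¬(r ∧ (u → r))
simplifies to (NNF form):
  ¬r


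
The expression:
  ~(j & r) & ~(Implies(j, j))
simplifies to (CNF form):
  False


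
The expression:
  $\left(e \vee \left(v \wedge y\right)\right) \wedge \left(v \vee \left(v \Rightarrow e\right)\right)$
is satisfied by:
  {v: True, e: True, y: True}
  {v: True, e: True, y: False}
  {e: True, y: True, v: False}
  {e: True, y: False, v: False}
  {v: True, y: True, e: False}


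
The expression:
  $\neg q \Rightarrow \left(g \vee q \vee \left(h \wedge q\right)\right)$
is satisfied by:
  {q: True, g: True}
  {q: True, g: False}
  {g: True, q: False}


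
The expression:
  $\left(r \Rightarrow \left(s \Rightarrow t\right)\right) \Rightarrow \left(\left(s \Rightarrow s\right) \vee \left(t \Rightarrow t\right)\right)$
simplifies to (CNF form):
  $\text{True}$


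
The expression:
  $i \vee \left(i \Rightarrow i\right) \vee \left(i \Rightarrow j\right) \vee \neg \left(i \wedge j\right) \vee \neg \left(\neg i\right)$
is always true.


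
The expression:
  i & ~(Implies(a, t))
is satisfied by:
  {a: True, i: True, t: False}


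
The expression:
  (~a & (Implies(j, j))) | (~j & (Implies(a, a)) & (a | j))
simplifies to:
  ~a | ~j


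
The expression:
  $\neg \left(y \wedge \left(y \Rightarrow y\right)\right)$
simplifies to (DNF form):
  $\neg y$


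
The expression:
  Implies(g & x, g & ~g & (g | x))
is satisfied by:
  {g: False, x: False}
  {x: True, g: False}
  {g: True, x: False}


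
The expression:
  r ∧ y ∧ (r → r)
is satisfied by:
  {r: True, y: True}


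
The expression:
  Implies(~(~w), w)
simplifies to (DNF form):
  True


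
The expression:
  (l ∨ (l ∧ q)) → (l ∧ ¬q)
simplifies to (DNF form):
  ¬l ∨ ¬q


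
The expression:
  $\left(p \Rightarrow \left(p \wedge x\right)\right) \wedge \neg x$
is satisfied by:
  {x: False, p: False}


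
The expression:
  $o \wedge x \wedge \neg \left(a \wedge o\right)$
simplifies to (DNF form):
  $o \wedge x \wedge \neg a$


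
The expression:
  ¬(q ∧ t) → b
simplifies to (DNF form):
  b ∨ (q ∧ t)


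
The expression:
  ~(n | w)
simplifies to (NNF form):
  ~n & ~w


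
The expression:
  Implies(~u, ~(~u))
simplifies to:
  u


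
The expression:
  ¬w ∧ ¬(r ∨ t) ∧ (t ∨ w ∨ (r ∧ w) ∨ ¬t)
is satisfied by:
  {r: False, t: False, w: False}


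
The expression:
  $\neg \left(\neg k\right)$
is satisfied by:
  {k: True}


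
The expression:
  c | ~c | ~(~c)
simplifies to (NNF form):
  True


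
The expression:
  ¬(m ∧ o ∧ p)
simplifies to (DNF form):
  ¬m ∨ ¬o ∨ ¬p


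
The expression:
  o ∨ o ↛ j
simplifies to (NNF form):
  o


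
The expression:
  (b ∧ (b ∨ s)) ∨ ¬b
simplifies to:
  True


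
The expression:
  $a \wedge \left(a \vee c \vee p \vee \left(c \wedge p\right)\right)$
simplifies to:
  $a$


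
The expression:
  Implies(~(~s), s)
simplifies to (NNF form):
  True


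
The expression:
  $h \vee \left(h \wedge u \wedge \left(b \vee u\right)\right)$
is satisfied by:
  {h: True}


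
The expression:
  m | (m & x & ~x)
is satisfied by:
  {m: True}


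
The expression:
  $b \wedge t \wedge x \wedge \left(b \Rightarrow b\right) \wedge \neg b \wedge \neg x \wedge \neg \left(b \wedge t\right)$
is never true.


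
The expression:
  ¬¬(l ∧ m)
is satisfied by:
  {m: True, l: True}


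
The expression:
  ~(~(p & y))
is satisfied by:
  {p: True, y: True}


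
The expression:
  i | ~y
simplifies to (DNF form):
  i | ~y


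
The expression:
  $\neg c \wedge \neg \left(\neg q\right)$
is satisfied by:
  {q: True, c: False}


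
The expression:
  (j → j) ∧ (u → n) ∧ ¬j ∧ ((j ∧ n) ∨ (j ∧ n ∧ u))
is never true.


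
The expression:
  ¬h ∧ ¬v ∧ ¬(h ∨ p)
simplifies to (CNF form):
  ¬h ∧ ¬p ∧ ¬v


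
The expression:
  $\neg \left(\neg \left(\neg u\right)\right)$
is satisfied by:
  {u: False}


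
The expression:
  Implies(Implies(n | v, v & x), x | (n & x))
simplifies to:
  n | v | x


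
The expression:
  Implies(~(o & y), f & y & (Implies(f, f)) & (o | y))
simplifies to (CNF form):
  y & (f | o)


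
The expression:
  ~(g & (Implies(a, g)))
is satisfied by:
  {g: False}


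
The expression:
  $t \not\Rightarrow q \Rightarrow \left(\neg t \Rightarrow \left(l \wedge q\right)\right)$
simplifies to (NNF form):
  $\text{True}$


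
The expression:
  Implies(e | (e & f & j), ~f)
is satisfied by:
  {e: False, f: False}
  {f: True, e: False}
  {e: True, f: False}


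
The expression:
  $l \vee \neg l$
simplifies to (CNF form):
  $\text{True}$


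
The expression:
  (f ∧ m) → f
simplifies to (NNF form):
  True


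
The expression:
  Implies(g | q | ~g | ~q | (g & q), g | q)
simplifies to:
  g | q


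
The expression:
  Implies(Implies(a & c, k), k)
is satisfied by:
  {k: True, c: True, a: True}
  {k: True, c: True, a: False}
  {k: True, a: True, c: False}
  {k: True, a: False, c: False}
  {c: True, a: True, k: False}


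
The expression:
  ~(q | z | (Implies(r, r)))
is never true.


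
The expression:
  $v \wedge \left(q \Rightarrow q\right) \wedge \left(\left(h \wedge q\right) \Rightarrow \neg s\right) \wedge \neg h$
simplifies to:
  $v \wedge \neg h$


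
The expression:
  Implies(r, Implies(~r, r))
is always true.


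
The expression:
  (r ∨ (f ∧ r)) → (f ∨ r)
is always true.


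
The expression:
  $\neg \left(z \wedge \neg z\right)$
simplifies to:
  $\text{True}$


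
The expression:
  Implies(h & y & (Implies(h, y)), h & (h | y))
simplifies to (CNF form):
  True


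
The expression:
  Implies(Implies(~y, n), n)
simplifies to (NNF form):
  n | ~y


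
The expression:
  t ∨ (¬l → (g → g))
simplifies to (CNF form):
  True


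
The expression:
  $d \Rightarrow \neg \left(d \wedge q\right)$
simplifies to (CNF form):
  $\neg d \vee \neg q$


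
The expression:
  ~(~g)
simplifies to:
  g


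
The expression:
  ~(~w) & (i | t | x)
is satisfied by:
  {i: True, x: True, t: True, w: True}
  {i: True, x: True, w: True, t: False}
  {i: True, t: True, w: True, x: False}
  {i: True, w: True, t: False, x: False}
  {x: True, w: True, t: True, i: False}
  {x: True, w: True, t: False, i: False}
  {w: True, t: True, x: False, i: False}


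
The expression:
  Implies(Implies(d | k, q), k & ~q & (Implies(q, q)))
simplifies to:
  ~q & (d | k)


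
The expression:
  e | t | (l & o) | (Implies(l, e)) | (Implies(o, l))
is always true.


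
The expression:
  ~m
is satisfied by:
  {m: False}


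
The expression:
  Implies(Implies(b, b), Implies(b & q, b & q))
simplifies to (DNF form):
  True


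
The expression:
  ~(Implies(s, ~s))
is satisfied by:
  {s: True}


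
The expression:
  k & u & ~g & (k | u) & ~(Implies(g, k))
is never true.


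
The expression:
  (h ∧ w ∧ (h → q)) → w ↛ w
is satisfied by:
  {w: False, q: False, h: False}
  {h: True, w: False, q: False}
  {q: True, w: False, h: False}
  {h: True, q: True, w: False}
  {w: True, h: False, q: False}
  {h: True, w: True, q: False}
  {q: True, w: True, h: False}
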